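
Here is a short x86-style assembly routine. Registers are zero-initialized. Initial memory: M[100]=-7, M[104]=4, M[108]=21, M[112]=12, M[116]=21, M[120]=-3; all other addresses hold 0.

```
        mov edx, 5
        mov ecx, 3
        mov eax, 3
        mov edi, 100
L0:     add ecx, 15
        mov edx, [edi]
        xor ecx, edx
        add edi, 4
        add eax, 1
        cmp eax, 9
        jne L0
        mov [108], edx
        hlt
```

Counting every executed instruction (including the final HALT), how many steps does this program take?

mov edx, 5 → edx=5
mov ecx, 3 → ecx=3
mov eax, 3 → eax=3
mov edi, 100 → edi=100
add ecx, 15 → ecx=3+15=18
mov edx, [edi] → edx=M[100]=-7
xor ecx, edx → ecx=18^(-7)=-21
add edi, 4 → edi=100+4=104
add eax, 1 → eax=3+1=4
cmp eax, 9  (cmp 4,9)
jne L0: taken
add ecx, 15 → ecx=(-21)+15=-6
mov edx, [edi] → edx=M[104]=4
xor ecx, edx → ecx=(-6)^4=-2
add edi, 4 → edi=104+4=108
add eax, 1 → eax=4+1=5
cmp eax, 9  (cmp 5,9)
jne L0: taken
add ecx, 15 → ecx=(-2)+15=13
mov edx, [edi] → edx=M[108]=21
xor ecx, edx → ecx=13^21=24
add edi, 4 → edi=108+4=112
add eax, 1 → eax=5+1=6
cmp eax, 9  (cmp 6,9)
jne L0: taken
add ecx, 15 → ecx=24+15=39
mov edx, [edi] → edx=M[112]=12
xor ecx, edx → ecx=39^12=43
add edi, 4 → edi=112+4=116
add eax, 1 → eax=6+1=7
cmp eax, 9  (cmp 7,9)
jne L0: taken
add ecx, 15 → ecx=43+15=58
mov edx, [edi] → edx=M[116]=21
xor ecx, edx → ecx=58^21=47
add edi, 4 → edi=116+4=120
add eax, 1 → eax=7+1=8
cmp eax, 9  (cmp 8,9)
jne L0: taken
add ecx, 15 → ecx=47+15=62
mov edx, [edi] → edx=M[120]=-3
xor ecx, edx → ecx=62^(-3)=-61
add edi, 4 → edi=120+4=124
add eax, 1 → eax=8+1=9
cmp eax, 9  (cmp 9,9)
jne L0: not taken
mov [108], edx → M[108]=-3
halt.
Total executed instructions: 48.

48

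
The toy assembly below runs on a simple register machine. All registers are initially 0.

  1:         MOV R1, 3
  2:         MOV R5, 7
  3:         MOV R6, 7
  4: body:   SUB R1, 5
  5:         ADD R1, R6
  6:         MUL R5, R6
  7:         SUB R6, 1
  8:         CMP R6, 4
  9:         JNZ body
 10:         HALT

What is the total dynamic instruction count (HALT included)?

22

after MOV R1, 3: R1=3
after MOV R5, 7: R5=7
after MOV R6, 7: R6=7
after SUB R1, 5: R1=3-5=-2
after ADD R1, R6: R1=(-2)+7=5
after MUL R5, R6: R5=7*7=49
after SUB R6, 1: R6=7-1=6
CMP R6, 4  (cmp 6,4)
JNZ body: taken
after SUB R1, 5: R1=5-5=0
after ADD R1, R6: R1=0+6=6
after MUL R5, R6: R5=49*6=294
after SUB R6, 1: R6=6-1=5
CMP R6, 4  (cmp 5,4)
JNZ body: taken
after SUB R1, 5: R1=6-5=1
after ADD R1, R6: R1=1+5=6
after MUL R5, R6: R5=294*5=1470
after SUB R6, 1: R6=5-1=4
CMP R6, 4  (cmp 4,4)
JNZ body: not taken
halt.
Total executed instructions: 22.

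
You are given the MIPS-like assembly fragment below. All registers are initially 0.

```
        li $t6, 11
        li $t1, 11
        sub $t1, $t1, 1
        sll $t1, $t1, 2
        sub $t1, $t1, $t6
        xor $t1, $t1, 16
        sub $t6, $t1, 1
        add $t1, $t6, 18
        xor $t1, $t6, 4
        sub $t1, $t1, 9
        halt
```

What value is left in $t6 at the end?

$t6=11
$t1=11
$t1=11-1=10
$t1=10<<2=40
$t1=40-11=29
$t1=29^16=13
$t6=13-1=12
$t1=12+18=30
$t1=12^4=8
$t1=8-9=-1
halt.

12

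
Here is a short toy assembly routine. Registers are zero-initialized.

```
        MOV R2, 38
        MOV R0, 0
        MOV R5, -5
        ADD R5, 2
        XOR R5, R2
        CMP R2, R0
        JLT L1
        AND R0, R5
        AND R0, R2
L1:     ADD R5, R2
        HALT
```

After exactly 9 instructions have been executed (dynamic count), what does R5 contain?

-37

R2=38
R0=0
R5=-5
R5=(-5)+2=-3
R5=(-3)^38=-37
CMP R2, R0  (cmp 38,0)
JLT L1: not taken
R0=0&(-37)=0
R0=0&38=0
After step 9: R5 = -37.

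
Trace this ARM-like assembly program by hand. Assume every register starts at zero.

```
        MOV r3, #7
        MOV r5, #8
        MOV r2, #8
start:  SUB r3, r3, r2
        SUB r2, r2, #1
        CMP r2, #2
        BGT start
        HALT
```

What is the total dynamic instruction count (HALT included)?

28

after MOV r3, #7: r3=7
after MOV r5, #8: r5=8
after MOV r2, #8: r2=8
after SUB r3, r3, r2: r3=7-8=-1
after SUB r2, r2, #1: r2=8-1=7
CMP r2, #2  (cmp 7,2)
BGT start: taken
after SUB r3, r3, r2: r3=(-1)-7=-8
after SUB r2, r2, #1: r2=7-1=6
CMP r2, #2  (cmp 6,2)
BGT start: taken
after SUB r3, r3, r2: r3=(-8)-6=-14
after SUB r2, r2, #1: r2=6-1=5
CMP r2, #2  (cmp 5,2)
BGT start: taken
after SUB r3, r3, r2: r3=(-14)-5=-19
after SUB r2, r2, #1: r2=5-1=4
CMP r2, #2  (cmp 4,2)
BGT start: taken
after SUB r3, r3, r2: r3=(-19)-4=-23
after SUB r2, r2, #1: r2=4-1=3
CMP r2, #2  (cmp 3,2)
BGT start: taken
after SUB r3, r3, r2: r3=(-23)-3=-26
after SUB r2, r2, #1: r2=3-1=2
CMP r2, #2  (cmp 2,2)
BGT start: not taken
halt.
Total executed instructions: 28.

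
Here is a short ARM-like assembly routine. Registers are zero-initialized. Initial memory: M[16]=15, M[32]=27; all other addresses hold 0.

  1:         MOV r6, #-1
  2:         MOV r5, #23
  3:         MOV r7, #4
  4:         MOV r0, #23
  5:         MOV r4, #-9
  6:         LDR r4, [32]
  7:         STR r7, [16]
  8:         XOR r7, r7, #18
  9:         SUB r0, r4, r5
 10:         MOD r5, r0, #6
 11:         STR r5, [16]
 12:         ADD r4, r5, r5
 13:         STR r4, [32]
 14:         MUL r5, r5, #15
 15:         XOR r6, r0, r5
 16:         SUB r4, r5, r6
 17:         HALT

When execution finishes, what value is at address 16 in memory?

4

MOV r6, #-1 → r6=-1
MOV r5, #23 → r5=23
MOV r7, #4 → r7=4
MOV r0, #23 → r0=23
MOV r4, #-9 → r4=-9
LDR r4, [32] → r4=M[32]=27
STR r7, [16] → M[16]=4
XOR r7, r7, #18 → r7=4^18=22
SUB r0, r4, r5 → r0=27-23=4
MOD r5, r0, #6 → r5=4%6=4
STR r5, [16] → M[16]=4
ADD r4, r5, r5 → r4=4+4=8
STR r4, [32] → M[32]=8
MUL r5, r5, #15 → r5=4*15=60
XOR r6, r0, r5 → r6=4^60=56
SUB r4, r5, r6 → r4=60-56=4
halt.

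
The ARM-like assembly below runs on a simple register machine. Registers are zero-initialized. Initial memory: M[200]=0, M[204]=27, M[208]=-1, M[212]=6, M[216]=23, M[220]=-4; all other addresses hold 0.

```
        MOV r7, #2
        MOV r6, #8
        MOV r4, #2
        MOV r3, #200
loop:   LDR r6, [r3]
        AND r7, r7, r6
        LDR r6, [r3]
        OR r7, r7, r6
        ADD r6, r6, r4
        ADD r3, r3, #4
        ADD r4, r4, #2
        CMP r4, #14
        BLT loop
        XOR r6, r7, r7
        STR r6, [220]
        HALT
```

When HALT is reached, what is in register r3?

224

MOV r7, #2 → r7=2
MOV r6, #8 → r6=8
MOV r4, #2 → r4=2
MOV r3, #200 → r3=200
LDR r6, [r3] → r6=M[200]=0
AND r7, r7, r6 → r7=2&0=0
LDR r6, [r3] → r6=M[200]=0
OR r7, r7, r6 → r7=0|0=0
ADD r6, r6, r4 → r6=0+2=2
ADD r3, r3, #4 → r3=200+4=204
ADD r4, r4, #2 → r4=2+2=4
CMP r4, #14  (cmp 4,14)
BLT loop: taken
LDR r6, [r3] → r6=M[204]=27
AND r7, r7, r6 → r7=0&27=0
LDR r6, [r3] → r6=M[204]=27
OR r7, r7, r6 → r7=0|27=27
ADD r6, r6, r4 → r6=27+4=31
ADD r3, r3, #4 → r3=204+4=208
ADD r4, r4, #2 → r4=4+2=6
CMP r4, #14  (cmp 6,14)
BLT loop: taken
LDR r6, [r3] → r6=M[208]=-1
AND r7, r7, r6 → r7=27&(-1)=27
LDR r6, [r3] → r6=M[208]=-1
OR r7, r7, r6 → r7=27|(-1)=-1
ADD r6, r6, r4 → r6=(-1)+6=5
ADD r3, r3, #4 → r3=208+4=212
ADD r4, r4, #2 → r4=6+2=8
CMP r4, #14  (cmp 8,14)
BLT loop: taken
LDR r6, [r3] → r6=M[212]=6
AND r7, r7, r6 → r7=(-1)&6=6
LDR r6, [r3] → r6=M[212]=6
OR r7, r7, r6 → r7=6|6=6
ADD r6, r6, r4 → r6=6+8=14
ADD r3, r3, #4 → r3=212+4=216
ADD r4, r4, #2 → r4=8+2=10
CMP r4, #14  (cmp 10,14)
BLT loop: taken
LDR r6, [r3] → r6=M[216]=23
AND r7, r7, r6 → r7=6&23=6
LDR r6, [r3] → r6=M[216]=23
OR r7, r7, r6 → r7=6|23=23
ADD r6, r6, r4 → r6=23+10=33
ADD r3, r3, #4 → r3=216+4=220
ADD r4, r4, #2 → r4=10+2=12
CMP r4, #14  (cmp 12,14)
BLT loop: taken
LDR r6, [r3] → r6=M[220]=-4
AND r7, r7, r6 → r7=23&(-4)=20
LDR r6, [r3] → r6=M[220]=-4
OR r7, r7, r6 → r7=20|(-4)=-4
ADD r6, r6, r4 → r6=(-4)+12=8
ADD r3, r3, #4 → r3=220+4=224
ADD r4, r4, #2 → r4=12+2=14
CMP r4, #14  (cmp 14,14)
BLT loop: not taken
XOR r6, r7, r7 → r6=(-4)^(-4)=0
STR r6, [220] → M[220]=0
halt.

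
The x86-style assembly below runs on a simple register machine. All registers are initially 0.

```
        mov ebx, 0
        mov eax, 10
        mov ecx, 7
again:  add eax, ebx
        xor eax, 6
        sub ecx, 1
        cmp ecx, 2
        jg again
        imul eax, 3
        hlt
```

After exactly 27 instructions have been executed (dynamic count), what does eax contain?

12

ebx=0
eax=10
ecx=7
eax=10+0=10
eax=10^6=12
ecx=7-1=6
cmp ecx, 2  (cmp 6,2)
jg again: taken
eax=12+0=12
eax=12^6=10
ecx=6-1=5
cmp ecx, 2  (cmp 5,2)
jg again: taken
eax=10+0=10
eax=10^6=12
ecx=5-1=4
cmp ecx, 2  (cmp 4,2)
jg again: taken
eax=12+0=12
eax=12^6=10
ecx=4-1=3
cmp ecx, 2  (cmp 3,2)
jg again: taken
eax=10+0=10
eax=10^6=12
ecx=3-1=2
cmp ecx, 2  (cmp 2,2)
After step 27: eax = 12.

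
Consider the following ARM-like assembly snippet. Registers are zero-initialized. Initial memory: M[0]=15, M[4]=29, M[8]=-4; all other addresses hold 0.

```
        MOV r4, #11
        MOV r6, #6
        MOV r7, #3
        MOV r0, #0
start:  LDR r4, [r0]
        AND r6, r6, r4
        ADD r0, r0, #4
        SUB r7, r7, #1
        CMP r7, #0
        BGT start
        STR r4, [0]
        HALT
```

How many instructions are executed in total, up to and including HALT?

24

r4=11
r6=6
r7=3
r0=0
r4=M[0]=15
r6=6&15=6
r0=0+4=4
r7=3-1=2
CMP r7, #0  (cmp 2,0)
BGT start: taken
r4=M[4]=29
r6=6&29=4
r0=4+4=8
r7=2-1=1
CMP r7, #0  (cmp 1,0)
BGT start: taken
r4=M[8]=-4
r6=4&(-4)=4
r0=8+4=12
r7=1-1=0
CMP r7, #0  (cmp 0,0)
BGT start: not taken
STR r4, [0] → M[0]=-4
halt.
Total executed instructions: 24.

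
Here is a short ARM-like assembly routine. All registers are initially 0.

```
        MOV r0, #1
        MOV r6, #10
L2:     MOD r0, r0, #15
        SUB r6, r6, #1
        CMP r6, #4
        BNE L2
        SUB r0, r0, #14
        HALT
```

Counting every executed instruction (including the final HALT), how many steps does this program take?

MOV r0, #1 → r0=1
MOV r6, #10 → r6=10
MOD r0, r0, #15 → r0=1%15=1
SUB r6, r6, #1 → r6=10-1=9
CMP r6, #4  (cmp 9,4)
BNE L2: taken
MOD r0, r0, #15 → r0=1%15=1
SUB r6, r6, #1 → r6=9-1=8
CMP r6, #4  (cmp 8,4)
BNE L2: taken
MOD r0, r0, #15 → r0=1%15=1
SUB r6, r6, #1 → r6=8-1=7
CMP r6, #4  (cmp 7,4)
BNE L2: taken
MOD r0, r0, #15 → r0=1%15=1
SUB r6, r6, #1 → r6=7-1=6
CMP r6, #4  (cmp 6,4)
BNE L2: taken
MOD r0, r0, #15 → r0=1%15=1
SUB r6, r6, #1 → r6=6-1=5
CMP r6, #4  (cmp 5,4)
BNE L2: taken
MOD r0, r0, #15 → r0=1%15=1
SUB r6, r6, #1 → r6=5-1=4
CMP r6, #4  (cmp 4,4)
BNE L2: not taken
SUB r0, r0, #14 → r0=1-14=-13
halt.
Total executed instructions: 28.

28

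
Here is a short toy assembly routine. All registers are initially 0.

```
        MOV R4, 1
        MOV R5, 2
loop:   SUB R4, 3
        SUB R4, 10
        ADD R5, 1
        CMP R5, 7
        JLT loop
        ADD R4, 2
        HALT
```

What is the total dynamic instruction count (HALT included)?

29

MOV R4, 1 → R4=1
MOV R5, 2 → R5=2
SUB R4, 3 → R4=1-3=-2
SUB R4, 10 → R4=(-2)-10=-12
ADD R5, 1 → R5=2+1=3
CMP R5, 7  (cmp 3,7)
JLT loop: taken
SUB R4, 3 → R4=(-12)-3=-15
SUB R4, 10 → R4=(-15)-10=-25
ADD R5, 1 → R5=3+1=4
CMP R5, 7  (cmp 4,7)
JLT loop: taken
SUB R4, 3 → R4=(-25)-3=-28
SUB R4, 10 → R4=(-28)-10=-38
ADD R5, 1 → R5=4+1=5
CMP R5, 7  (cmp 5,7)
JLT loop: taken
SUB R4, 3 → R4=(-38)-3=-41
SUB R4, 10 → R4=(-41)-10=-51
ADD R5, 1 → R5=5+1=6
CMP R5, 7  (cmp 6,7)
JLT loop: taken
SUB R4, 3 → R4=(-51)-3=-54
SUB R4, 10 → R4=(-54)-10=-64
ADD R5, 1 → R5=6+1=7
CMP R5, 7  (cmp 7,7)
JLT loop: not taken
ADD R4, 2 → R4=(-64)+2=-62
halt.
Total executed instructions: 29.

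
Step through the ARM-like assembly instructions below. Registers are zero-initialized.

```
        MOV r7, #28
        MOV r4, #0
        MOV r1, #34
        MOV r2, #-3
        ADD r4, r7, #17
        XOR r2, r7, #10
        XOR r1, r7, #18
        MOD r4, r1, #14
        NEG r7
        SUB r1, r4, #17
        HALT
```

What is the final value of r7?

MOV r7, #28 → r7=28
MOV r4, #0 → r4=0
MOV r1, #34 → r1=34
MOV r2, #-3 → r2=-3
ADD r4, r7, #17 → r4=28+17=45
XOR r2, r7, #10 → r2=28^10=22
XOR r1, r7, #18 → r1=28^18=14
MOD r4, r1, #14 → r4=14%14=0
NEG r7 → r7=-(28)=-28
SUB r1, r4, #17 → r1=0-17=-17
halt.

-28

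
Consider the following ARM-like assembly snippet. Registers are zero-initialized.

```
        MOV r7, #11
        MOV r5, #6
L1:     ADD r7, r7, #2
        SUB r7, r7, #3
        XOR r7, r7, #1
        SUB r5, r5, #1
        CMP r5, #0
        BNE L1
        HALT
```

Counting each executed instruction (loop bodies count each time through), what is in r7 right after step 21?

MOV r7, #11 → r7=11
MOV r5, #6 → r5=6
ADD r7, r7, #2 → r7=11+2=13
SUB r7, r7, #3 → r7=13-3=10
XOR r7, r7, #1 → r7=10^1=11
SUB r5, r5, #1 → r5=6-1=5
CMP r5, #0  (cmp 5,0)
BNE L1: taken
ADD r7, r7, #2 → r7=11+2=13
SUB r7, r7, #3 → r7=13-3=10
XOR r7, r7, #1 → r7=10^1=11
SUB r5, r5, #1 → r5=5-1=4
CMP r5, #0  (cmp 4,0)
BNE L1: taken
ADD r7, r7, #2 → r7=11+2=13
SUB r7, r7, #3 → r7=13-3=10
XOR r7, r7, #1 → r7=10^1=11
SUB r5, r5, #1 → r5=4-1=3
CMP r5, #0  (cmp 3,0)
BNE L1: taken
ADD r7, r7, #2 → r7=11+2=13
After step 21: r7 = 13.

13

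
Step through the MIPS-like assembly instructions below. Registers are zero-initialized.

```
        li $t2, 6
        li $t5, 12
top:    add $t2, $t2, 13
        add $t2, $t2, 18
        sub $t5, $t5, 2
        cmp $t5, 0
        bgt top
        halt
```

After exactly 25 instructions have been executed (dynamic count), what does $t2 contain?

161

li $t2, 6 → $t2=6
li $t5, 12 → $t5=12
add $t2, $t2, 13 → $t2=6+13=19
add $t2, $t2, 18 → $t2=19+18=37
sub $t5, $t5, 2 → $t5=12-2=10
cmp $t5, 0  (cmp 10,0)
bgt top: taken
add $t2, $t2, 13 → $t2=37+13=50
add $t2, $t2, 18 → $t2=50+18=68
sub $t5, $t5, 2 → $t5=10-2=8
cmp $t5, 0  (cmp 8,0)
bgt top: taken
add $t2, $t2, 13 → $t2=68+13=81
add $t2, $t2, 18 → $t2=81+18=99
sub $t5, $t5, 2 → $t5=8-2=6
cmp $t5, 0  (cmp 6,0)
bgt top: taken
add $t2, $t2, 13 → $t2=99+13=112
add $t2, $t2, 18 → $t2=112+18=130
sub $t5, $t5, 2 → $t5=6-2=4
cmp $t5, 0  (cmp 4,0)
bgt top: taken
add $t2, $t2, 13 → $t2=130+13=143
add $t2, $t2, 18 → $t2=143+18=161
sub $t5, $t5, 2 → $t5=4-2=2
After step 25: $t2 = 161.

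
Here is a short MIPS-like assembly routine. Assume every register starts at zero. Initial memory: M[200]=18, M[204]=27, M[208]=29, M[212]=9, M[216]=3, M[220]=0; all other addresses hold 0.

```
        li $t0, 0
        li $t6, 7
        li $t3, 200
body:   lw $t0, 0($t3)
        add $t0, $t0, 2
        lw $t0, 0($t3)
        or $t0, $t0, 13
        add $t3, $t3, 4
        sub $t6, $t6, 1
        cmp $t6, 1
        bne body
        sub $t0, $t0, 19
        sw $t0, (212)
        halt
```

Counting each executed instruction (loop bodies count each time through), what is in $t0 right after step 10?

31

li $t0, 0 → $t0=0
li $t6, 7 → $t6=7
li $t3, 200 → $t3=200
lw $t0, 0($t3) → $t0=M[200]=18
add $t0, $t0, 2 → $t0=18+2=20
lw $t0, 0($t3) → $t0=M[200]=18
or $t0, $t0, 13 → $t0=18|13=31
add $t3, $t3, 4 → $t3=200+4=204
sub $t6, $t6, 1 → $t6=7-1=6
cmp $t6, 1  (cmp 6,1)
After step 10: $t0 = 31.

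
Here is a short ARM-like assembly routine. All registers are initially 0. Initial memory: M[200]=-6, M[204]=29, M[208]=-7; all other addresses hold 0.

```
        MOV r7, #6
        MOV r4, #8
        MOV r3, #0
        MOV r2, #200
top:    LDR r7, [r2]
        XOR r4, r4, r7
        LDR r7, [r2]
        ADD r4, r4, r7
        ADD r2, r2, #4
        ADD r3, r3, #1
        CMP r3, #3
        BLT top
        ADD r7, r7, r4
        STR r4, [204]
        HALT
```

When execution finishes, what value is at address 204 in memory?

-16

after MOV r7, #6: r7=6
after MOV r4, #8: r4=8
after MOV r3, #0: r3=0
after MOV r2, #200: r2=200
after LDR r7, [r2]: r7=M[200]=-6
after XOR r4, r4, r7: r4=8^(-6)=-14
after LDR r7, [r2]: r7=M[200]=-6
after ADD r4, r4, r7: r4=(-14)+(-6)=-20
after ADD r2, r2, #4: r2=200+4=204
after ADD r3, r3, #1: r3=0+1=1
CMP r3, #3  (cmp 1,3)
BLT top: taken
after LDR r7, [r2]: r7=M[204]=29
after XOR r4, r4, r7: r4=(-20)^29=-15
after LDR r7, [r2]: r7=M[204]=29
after ADD r4, r4, r7: r4=(-15)+29=14
after ADD r2, r2, #4: r2=204+4=208
after ADD r3, r3, #1: r3=1+1=2
CMP r3, #3  (cmp 2,3)
BLT top: taken
after LDR r7, [r2]: r7=M[208]=-7
after XOR r4, r4, r7: r4=14^(-7)=-9
after LDR r7, [r2]: r7=M[208]=-7
after ADD r4, r4, r7: r4=(-9)+(-7)=-16
after ADD r2, r2, #4: r2=208+4=212
after ADD r3, r3, #1: r3=2+1=3
CMP r3, #3  (cmp 3,3)
BLT top: not taken
after ADD r7, r7, r4: r7=(-7)+(-16)=-23
STR r4, [204] → M[204]=-16
halt.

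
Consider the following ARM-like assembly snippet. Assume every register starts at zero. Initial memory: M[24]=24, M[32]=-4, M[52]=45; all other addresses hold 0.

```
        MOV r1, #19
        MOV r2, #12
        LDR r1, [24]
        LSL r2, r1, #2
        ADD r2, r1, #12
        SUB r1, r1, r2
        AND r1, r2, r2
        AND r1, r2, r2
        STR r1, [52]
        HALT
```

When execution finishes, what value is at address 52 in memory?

after MOV r1, #19: r1=19
after MOV r2, #12: r2=12
after LDR r1, [24]: r1=M[24]=24
after LSL r2, r1, #2: r2=24<<2=96
after ADD r2, r1, #12: r2=24+12=36
after SUB r1, r1, r2: r1=24-36=-12
after AND r1, r2, r2: r1=36&36=36
after AND r1, r2, r2: r1=36&36=36
STR r1, [52] → M[52]=36
halt.

36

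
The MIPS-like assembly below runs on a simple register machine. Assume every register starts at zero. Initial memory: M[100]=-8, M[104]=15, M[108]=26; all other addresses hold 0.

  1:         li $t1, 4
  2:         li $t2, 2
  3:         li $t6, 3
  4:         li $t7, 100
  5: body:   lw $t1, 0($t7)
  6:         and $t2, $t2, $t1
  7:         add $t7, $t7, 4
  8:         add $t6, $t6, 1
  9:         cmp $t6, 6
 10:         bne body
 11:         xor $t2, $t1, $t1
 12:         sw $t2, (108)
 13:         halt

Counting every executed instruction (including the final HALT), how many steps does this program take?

li $t1, 4 → $t1=4
li $t2, 2 → $t2=2
li $t6, 3 → $t6=3
li $t7, 100 → $t7=100
lw $t1, 0($t7) → $t1=M[100]=-8
and $t2, $t2, $t1 → $t2=2&(-8)=0
add $t7, $t7, 4 → $t7=100+4=104
add $t6, $t6, 1 → $t6=3+1=4
cmp $t6, 6  (cmp 4,6)
bne body: taken
lw $t1, 0($t7) → $t1=M[104]=15
and $t2, $t2, $t1 → $t2=0&15=0
add $t7, $t7, 4 → $t7=104+4=108
add $t6, $t6, 1 → $t6=4+1=5
cmp $t6, 6  (cmp 5,6)
bne body: taken
lw $t1, 0($t7) → $t1=M[108]=26
and $t2, $t2, $t1 → $t2=0&26=0
add $t7, $t7, 4 → $t7=108+4=112
add $t6, $t6, 1 → $t6=5+1=6
cmp $t6, 6  (cmp 6,6)
bne body: not taken
xor $t2, $t1, $t1 → $t2=26^26=0
sw $t2, (108) → M[108]=0
halt.
Total executed instructions: 25.

25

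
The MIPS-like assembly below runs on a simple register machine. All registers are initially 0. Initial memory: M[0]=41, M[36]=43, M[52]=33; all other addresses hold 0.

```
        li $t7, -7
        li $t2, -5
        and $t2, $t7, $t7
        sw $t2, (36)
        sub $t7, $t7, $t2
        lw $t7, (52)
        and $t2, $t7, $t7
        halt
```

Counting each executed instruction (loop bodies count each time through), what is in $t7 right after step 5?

li $t7, -7 → $t7=-7
li $t2, -5 → $t2=-5
and $t2, $t7, $t7 → $t2=(-7)&(-7)=-7
sw $t2, (36) → M[36]=-7
sub $t7, $t7, $t2 → $t7=(-7)-(-7)=0
After step 5: $t7 = 0.

0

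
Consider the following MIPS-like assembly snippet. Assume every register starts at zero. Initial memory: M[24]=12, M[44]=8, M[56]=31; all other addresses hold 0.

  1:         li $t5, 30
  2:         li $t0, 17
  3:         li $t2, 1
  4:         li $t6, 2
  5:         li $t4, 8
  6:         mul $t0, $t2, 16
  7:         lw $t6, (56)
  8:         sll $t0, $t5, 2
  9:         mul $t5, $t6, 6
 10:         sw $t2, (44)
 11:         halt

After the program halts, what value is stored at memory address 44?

$t5=30
$t0=17
$t2=1
$t6=2
$t4=8
$t0=1*16=16
$t6=M[56]=31
$t0=30<<2=120
$t5=31*6=186
sw $t2, (44) → M[44]=1
halt.

1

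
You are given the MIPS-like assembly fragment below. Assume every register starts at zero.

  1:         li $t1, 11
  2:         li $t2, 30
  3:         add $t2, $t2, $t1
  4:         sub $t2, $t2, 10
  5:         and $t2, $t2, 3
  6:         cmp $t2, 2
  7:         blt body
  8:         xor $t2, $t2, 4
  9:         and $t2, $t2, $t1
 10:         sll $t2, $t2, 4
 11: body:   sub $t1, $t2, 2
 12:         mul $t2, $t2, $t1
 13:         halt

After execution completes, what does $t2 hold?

li $t1, 11 → $t1=11
li $t2, 30 → $t2=30
add $t2, $t2, $t1 → $t2=30+11=41
sub $t2, $t2, 10 → $t2=41-10=31
and $t2, $t2, 3 → $t2=31&3=3
cmp $t2, 2  (cmp 3,2)
blt body: not taken
xor $t2, $t2, 4 → $t2=3^4=7
and $t2, $t2, $t1 → $t2=7&11=3
sll $t2, $t2, 4 → $t2=3<<4=48
sub $t1, $t2, 2 → $t1=48-2=46
mul $t2, $t2, $t1 → $t2=48*46=2208
halt.

2208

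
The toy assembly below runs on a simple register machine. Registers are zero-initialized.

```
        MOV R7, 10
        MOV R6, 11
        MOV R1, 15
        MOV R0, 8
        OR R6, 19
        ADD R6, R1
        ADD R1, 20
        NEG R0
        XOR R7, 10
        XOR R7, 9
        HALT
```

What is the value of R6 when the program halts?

42

R7=10
R6=11
R1=15
R0=8
R6=11|19=27
R6=27+15=42
R1=15+20=35
R0=-(8)=-8
R7=10^10=0
R7=0^9=9
halt.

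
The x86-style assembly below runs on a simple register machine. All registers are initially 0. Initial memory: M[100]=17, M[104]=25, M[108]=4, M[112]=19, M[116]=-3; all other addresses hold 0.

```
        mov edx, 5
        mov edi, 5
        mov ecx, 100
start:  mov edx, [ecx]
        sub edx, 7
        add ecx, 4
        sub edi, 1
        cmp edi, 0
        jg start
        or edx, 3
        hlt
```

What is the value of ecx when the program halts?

120

mov edx, 5 → edx=5
mov edi, 5 → edi=5
mov ecx, 100 → ecx=100
mov edx, [ecx] → edx=M[100]=17
sub edx, 7 → edx=17-7=10
add ecx, 4 → ecx=100+4=104
sub edi, 1 → edi=5-1=4
cmp edi, 0  (cmp 4,0)
jg start: taken
mov edx, [ecx] → edx=M[104]=25
sub edx, 7 → edx=25-7=18
add ecx, 4 → ecx=104+4=108
sub edi, 1 → edi=4-1=3
cmp edi, 0  (cmp 3,0)
jg start: taken
mov edx, [ecx] → edx=M[108]=4
sub edx, 7 → edx=4-7=-3
add ecx, 4 → ecx=108+4=112
sub edi, 1 → edi=3-1=2
cmp edi, 0  (cmp 2,0)
jg start: taken
mov edx, [ecx] → edx=M[112]=19
sub edx, 7 → edx=19-7=12
add ecx, 4 → ecx=112+4=116
sub edi, 1 → edi=2-1=1
cmp edi, 0  (cmp 1,0)
jg start: taken
mov edx, [ecx] → edx=M[116]=-3
sub edx, 7 → edx=(-3)-7=-10
add ecx, 4 → ecx=116+4=120
sub edi, 1 → edi=1-1=0
cmp edi, 0  (cmp 0,0)
jg start: not taken
or edx, 3 → edx=(-10)|3=-9
halt.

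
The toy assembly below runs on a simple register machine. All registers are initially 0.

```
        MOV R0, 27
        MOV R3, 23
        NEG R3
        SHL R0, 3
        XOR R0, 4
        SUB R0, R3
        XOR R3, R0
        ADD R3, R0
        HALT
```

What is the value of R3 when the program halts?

MOV R0, 27 → R0=27
MOV R3, 23 → R3=23
NEG R3 → R3=-(23)=-23
SHL R0, 3 → R0=27<<3=216
XOR R0, 4 → R0=216^4=220
SUB R0, R3 → R0=220-(-23)=243
XOR R3, R0 → R3=(-23)^243=-230
ADD R3, R0 → R3=(-230)+243=13
halt.

13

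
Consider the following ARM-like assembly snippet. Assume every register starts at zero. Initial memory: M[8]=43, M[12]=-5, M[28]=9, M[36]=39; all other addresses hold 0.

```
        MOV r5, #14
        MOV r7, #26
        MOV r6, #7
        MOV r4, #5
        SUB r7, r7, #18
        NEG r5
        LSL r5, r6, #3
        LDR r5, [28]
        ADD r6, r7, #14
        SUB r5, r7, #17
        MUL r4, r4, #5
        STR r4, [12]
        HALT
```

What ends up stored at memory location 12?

25

after MOV r5, #14: r5=14
after MOV r7, #26: r7=26
after MOV r6, #7: r6=7
after MOV r4, #5: r4=5
after SUB r7, r7, #18: r7=26-18=8
after NEG r5: r5=-(14)=-14
after LSL r5, r6, #3: r5=7<<3=56
after LDR r5, [28]: r5=M[28]=9
after ADD r6, r7, #14: r6=8+14=22
after SUB r5, r7, #17: r5=8-17=-9
after MUL r4, r4, #5: r4=5*5=25
STR r4, [12] → M[12]=25
halt.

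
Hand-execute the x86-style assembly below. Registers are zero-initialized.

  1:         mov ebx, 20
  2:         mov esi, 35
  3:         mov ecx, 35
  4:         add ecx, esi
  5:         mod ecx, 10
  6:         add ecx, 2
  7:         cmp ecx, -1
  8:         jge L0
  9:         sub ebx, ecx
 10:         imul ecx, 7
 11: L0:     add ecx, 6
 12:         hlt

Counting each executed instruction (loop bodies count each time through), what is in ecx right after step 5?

0

mov ebx, 20 → ebx=20
mov esi, 35 → esi=35
mov ecx, 35 → ecx=35
add ecx, esi → ecx=35+35=70
mod ecx, 10 → ecx=70%10=0
After step 5: ecx = 0.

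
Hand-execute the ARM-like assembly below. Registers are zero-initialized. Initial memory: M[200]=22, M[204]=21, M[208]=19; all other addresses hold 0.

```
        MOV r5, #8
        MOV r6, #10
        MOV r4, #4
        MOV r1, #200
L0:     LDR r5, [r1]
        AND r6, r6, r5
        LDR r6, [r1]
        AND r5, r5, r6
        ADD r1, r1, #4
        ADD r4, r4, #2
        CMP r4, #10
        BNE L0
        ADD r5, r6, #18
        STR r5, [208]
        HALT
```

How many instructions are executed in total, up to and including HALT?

31

r5=8
r6=10
r4=4
r1=200
r5=M[200]=22
r6=10&22=2
r6=M[200]=22
r5=22&22=22
r1=200+4=204
r4=4+2=6
CMP r4, #10  (cmp 6,10)
BNE L0: taken
r5=M[204]=21
r6=22&21=20
r6=M[204]=21
r5=21&21=21
r1=204+4=208
r4=6+2=8
CMP r4, #10  (cmp 8,10)
BNE L0: taken
r5=M[208]=19
r6=21&19=17
r6=M[208]=19
r5=19&19=19
r1=208+4=212
r4=8+2=10
CMP r4, #10  (cmp 10,10)
BNE L0: not taken
r5=19+18=37
STR r5, [208] → M[208]=37
halt.
Total executed instructions: 31.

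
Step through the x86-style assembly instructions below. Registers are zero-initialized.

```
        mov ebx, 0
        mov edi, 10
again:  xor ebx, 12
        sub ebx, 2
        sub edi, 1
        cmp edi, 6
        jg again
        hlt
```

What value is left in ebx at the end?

ebx=0
edi=10
ebx=0^12=12
ebx=12-2=10
edi=10-1=9
cmp edi, 6  (cmp 9,6)
jg again: taken
ebx=10^12=6
ebx=6-2=4
edi=9-1=8
cmp edi, 6  (cmp 8,6)
jg again: taken
ebx=4^12=8
ebx=8-2=6
edi=8-1=7
cmp edi, 6  (cmp 7,6)
jg again: taken
ebx=6^12=10
ebx=10-2=8
edi=7-1=6
cmp edi, 6  (cmp 6,6)
jg again: not taken
halt.

8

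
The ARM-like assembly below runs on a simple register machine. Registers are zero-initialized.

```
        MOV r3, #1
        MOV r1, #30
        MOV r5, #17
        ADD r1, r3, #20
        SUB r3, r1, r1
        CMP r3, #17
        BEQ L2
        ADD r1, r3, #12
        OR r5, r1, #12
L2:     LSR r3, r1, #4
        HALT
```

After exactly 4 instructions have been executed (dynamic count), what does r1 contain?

21

r3=1
r1=30
r5=17
r1=1+20=21
After step 4: r1 = 21.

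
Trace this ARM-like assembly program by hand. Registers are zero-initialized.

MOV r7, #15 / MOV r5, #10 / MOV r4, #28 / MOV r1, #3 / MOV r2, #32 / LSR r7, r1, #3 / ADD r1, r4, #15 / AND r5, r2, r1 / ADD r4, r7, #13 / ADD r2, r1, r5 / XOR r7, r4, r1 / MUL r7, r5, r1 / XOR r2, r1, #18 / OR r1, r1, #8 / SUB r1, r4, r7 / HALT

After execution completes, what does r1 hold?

r7=15
r5=10
r4=28
r1=3
r2=32
r7=3>>3=0
r1=28+15=43
r5=32&43=32
r4=0+13=13
r2=43+32=75
r7=13^43=38
r7=32*43=1376
r2=43^18=57
r1=43|8=43
r1=13-1376=-1363
halt.

-1363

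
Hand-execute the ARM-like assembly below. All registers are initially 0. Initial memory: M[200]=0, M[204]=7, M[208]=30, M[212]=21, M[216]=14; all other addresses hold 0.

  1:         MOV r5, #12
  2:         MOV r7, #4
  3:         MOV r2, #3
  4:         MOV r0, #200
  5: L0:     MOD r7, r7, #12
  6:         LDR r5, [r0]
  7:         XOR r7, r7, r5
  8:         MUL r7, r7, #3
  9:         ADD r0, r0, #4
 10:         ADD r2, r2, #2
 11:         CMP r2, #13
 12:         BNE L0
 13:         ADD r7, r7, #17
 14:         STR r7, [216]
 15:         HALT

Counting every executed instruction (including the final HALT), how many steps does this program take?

47

r5=12
r7=4
r2=3
r0=200
r7=4%12=4
r5=M[200]=0
r7=4^0=4
r7=4*3=12
r0=200+4=204
r2=3+2=5
CMP r2, #13  (cmp 5,13)
BNE L0: taken
r7=12%12=0
r5=M[204]=7
r7=0^7=7
r7=7*3=21
r0=204+4=208
r2=5+2=7
CMP r2, #13  (cmp 7,13)
BNE L0: taken
r7=21%12=9
r5=M[208]=30
r7=9^30=23
r7=23*3=69
r0=208+4=212
r2=7+2=9
CMP r2, #13  (cmp 9,13)
BNE L0: taken
r7=69%12=9
r5=M[212]=21
r7=9^21=28
r7=28*3=84
r0=212+4=216
r2=9+2=11
CMP r2, #13  (cmp 11,13)
BNE L0: taken
r7=84%12=0
r5=M[216]=14
r7=0^14=14
r7=14*3=42
r0=216+4=220
r2=11+2=13
CMP r2, #13  (cmp 13,13)
BNE L0: not taken
r7=42+17=59
STR r7, [216] → M[216]=59
halt.
Total executed instructions: 47.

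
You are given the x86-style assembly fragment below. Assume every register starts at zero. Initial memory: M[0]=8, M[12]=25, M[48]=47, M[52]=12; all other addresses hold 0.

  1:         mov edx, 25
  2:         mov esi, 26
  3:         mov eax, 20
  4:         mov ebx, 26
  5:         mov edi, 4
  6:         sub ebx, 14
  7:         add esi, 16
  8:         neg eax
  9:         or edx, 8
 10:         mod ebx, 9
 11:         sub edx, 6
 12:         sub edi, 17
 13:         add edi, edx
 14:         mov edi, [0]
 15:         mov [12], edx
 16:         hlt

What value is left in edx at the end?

edx=25
esi=26
eax=20
ebx=26
edi=4
ebx=26-14=12
esi=26+16=42
eax=-(20)=-20
edx=25|8=25
ebx=12%9=3
edx=25-6=19
edi=4-17=-13
edi=(-13)+19=6
edi=M[0]=8
mov [12], edx → M[12]=19
halt.

19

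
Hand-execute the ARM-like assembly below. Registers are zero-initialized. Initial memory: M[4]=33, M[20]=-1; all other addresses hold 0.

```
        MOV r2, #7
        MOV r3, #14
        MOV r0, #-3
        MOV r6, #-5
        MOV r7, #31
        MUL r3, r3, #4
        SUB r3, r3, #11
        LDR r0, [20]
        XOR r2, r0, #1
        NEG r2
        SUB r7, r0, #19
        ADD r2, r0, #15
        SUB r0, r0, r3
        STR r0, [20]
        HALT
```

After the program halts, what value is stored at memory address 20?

r2=7
r3=14
r0=-3
r6=-5
r7=31
r3=14*4=56
r3=56-11=45
r0=M[20]=-1
r2=(-1)^1=-2
r2=-(-2)=2
r7=(-1)-19=-20
r2=(-1)+15=14
r0=(-1)-45=-46
STR r0, [20] → M[20]=-46
halt.

-46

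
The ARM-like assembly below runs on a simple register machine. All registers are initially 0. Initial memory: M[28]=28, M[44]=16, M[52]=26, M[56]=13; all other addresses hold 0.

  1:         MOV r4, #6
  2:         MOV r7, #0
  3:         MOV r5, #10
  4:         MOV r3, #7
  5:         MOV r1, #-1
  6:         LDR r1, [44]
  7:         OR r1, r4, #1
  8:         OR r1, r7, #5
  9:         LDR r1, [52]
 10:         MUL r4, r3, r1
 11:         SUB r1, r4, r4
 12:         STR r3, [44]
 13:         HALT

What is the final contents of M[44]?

7

after MOV r4, #6: r4=6
after MOV r7, #0: r7=0
after MOV r5, #10: r5=10
after MOV r3, #7: r3=7
after MOV r1, #-1: r1=-1
after LDR r1, [44]: r1=M[44]=16
after OR r1, r4, #1: r1=6|1=7
after OR r1, r7, #5: r1=0|5=5
after LDR r1, [52]: r1=M[52]=26
after MUL r4, r3, r1: r4=7*26=182
after SUB r1, r4, r4: r1=182-182=0
STR r3, [44] → M[44]=7
halt.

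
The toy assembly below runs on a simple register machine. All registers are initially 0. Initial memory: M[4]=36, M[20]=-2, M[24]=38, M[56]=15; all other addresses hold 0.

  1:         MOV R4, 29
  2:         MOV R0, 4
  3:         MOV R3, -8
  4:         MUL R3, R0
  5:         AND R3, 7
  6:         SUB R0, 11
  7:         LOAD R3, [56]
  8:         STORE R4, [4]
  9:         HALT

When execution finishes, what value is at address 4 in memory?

29

R4=29
R0=4
R3=-8
R3=(-8)*4=-32
R3=(-32)&7=0
R0=4-11=-7
R3=M[56]=15
STORE R4, [4] → M[4]=29
halt.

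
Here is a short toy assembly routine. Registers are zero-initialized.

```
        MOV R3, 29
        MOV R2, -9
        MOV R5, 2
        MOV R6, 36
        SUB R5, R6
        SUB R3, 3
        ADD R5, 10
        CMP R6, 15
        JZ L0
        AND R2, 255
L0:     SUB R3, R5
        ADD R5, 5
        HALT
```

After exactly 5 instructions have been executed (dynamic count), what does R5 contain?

-34

MOV R3, 29 → R3=29
MOV R2, -9 → R2=-9
MOV R5, 2 → R5=2
MOV R6, 36 → R6=36
SUB R5, R6 → R5=2-36=-34
After step 5: R5 = -34.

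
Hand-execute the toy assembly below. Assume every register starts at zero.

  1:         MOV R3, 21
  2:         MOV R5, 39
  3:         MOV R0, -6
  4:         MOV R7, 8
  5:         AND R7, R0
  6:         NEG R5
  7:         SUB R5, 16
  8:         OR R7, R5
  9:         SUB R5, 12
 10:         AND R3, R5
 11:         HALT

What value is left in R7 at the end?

-55

after MOV R3, 21: R3=21
after MOV R5, 39: R5=39
after MOV R0, -6: R0=-6
after MOV R7, 8: R7=8
after AND R7, R0: R7=8&(-6)=8
after NEG R5: R5=-(39)=-39
after SUB R5, 16: R5=(-39)-16=-55
after OR R7, R5: R7=8|(-55)=-55
after SUB R5, 12: R5=(-55)-12=-67
after AND R3, R5: R3=21&(-67)=21
halt.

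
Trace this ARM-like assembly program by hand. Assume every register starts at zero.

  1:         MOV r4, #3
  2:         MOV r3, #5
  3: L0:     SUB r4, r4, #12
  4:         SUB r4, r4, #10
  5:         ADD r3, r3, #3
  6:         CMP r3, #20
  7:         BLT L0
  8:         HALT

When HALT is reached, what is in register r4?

after MOV r4, #3: r4=3
after MOV r3, #5: r3=5
after SUB r4, r4, #12: r4=3-12=-9
after SUB r4, r4, #10: r4=(-9)-10=-19
after ADD r3, r3, #3: r3=5+3=8
CMP r3, #20  (cmp 8,20)
BLT L0: taken
after SUB r4, r4, #12: r4=(-19)-12=-31
after SUB r4, r4, #10: r4=(-31)-10=-41
after ADD r3, r3, #3: r3=8+3=11
CMP r3, #20  (cmp 11,20)
BLT L0: taken
after SUB r4, r4, #12: r4=(-41)-12=-53
after SUB r4, r4, #10: r4=(-53)-10=-63
after ADD r3, r3, #3: r3=11+3=14
CMP r3, #20  (cmp 14,20)
BLT L0: taken
after SUB r4, r4, #12: r4=(-63)-12=-75
after SUB r4, r4, #10: r4=(-75)-10=-85
after ADD r3, r3, #3: r3=14+3=17
CMP r3, #20  (cmp 17,20)
BLT L0: taken
after SUB r4, r4, #12: r4=(-85)-12=-97
after SUB r4, r4, #10: r4=(-97)-10=-107
after ADD r3, r3, #3: r3=17+3=20
CMP r3, #20  (cmp 20,20)
BLT L0: not taken
halt.

-107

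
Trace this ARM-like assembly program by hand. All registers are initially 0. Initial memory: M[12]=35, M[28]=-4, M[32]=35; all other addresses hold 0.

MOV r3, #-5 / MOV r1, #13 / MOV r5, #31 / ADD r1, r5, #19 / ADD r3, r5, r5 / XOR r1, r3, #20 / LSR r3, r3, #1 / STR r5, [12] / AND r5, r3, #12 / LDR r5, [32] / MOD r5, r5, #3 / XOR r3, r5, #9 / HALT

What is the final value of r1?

42

after MOV r3, #-5: r3=-5
after MOV r1, #13: r1=13
after MOV r5, #31: r5=31
after ADD r1, r5, #19: r1=31+19=50
after ADD r3, r5, r5: r3=31+31=62
after XOR r1, r3, #20: r1=62^20=42
after LSR r3, r3, #1: r3=62>>1=31
STR r5, [12] → M[12]=31
after AND r5, r3, #12: r5=31&12=12
after LDR r5, [32]: r5=M[32]=35
after MOD r5, r5, #3: r5=35%3=2
after XOR r3, r5, #9: r3=2^9=11
halt.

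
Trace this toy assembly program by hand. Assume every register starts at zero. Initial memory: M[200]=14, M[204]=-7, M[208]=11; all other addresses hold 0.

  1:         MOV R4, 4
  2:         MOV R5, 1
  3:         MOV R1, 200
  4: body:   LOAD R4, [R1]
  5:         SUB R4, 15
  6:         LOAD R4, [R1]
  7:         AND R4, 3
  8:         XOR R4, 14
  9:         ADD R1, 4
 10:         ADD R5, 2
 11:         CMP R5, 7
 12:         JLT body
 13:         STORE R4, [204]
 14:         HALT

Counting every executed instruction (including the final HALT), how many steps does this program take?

R4=4
R5=1
R1=200
R4=M[200]=14
R4=14-15=-1
R4=M[200]=14
R4=14&3=2
R4=2^14=12
R1=200+4=204
R5=1+2=3
CMP R5, 7  (cmp 3,7)
JLT body: taken
R4=M[204]=-7
R4=(-7)-15=-22
R4=M[204]=-7
R4=(-7)&3=1
R4=1^14=15
R1=204+4=208
R5=3+2=5
CMP R5, 7  (cmp 5,7)
JLT body: taken
R4=M[208]=11
R4=11-15=-4
R4=M[208]=11
R4=11&3=3
R4=3^14=13
R1=208+4=212
R5=5+2=7
CMP R5, 7  (cmp 7,7)
JLT body: not taken
STORE R4, [204] → M[204]=13
halt.
Total executed instructions: 32.

32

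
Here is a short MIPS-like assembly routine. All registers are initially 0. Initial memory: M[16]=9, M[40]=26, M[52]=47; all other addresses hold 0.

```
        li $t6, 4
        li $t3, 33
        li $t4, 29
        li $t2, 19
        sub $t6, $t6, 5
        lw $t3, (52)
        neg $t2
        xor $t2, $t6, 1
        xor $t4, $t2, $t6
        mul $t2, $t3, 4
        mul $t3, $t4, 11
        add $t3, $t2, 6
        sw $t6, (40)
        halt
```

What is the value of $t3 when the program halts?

194

after li $t6, 4: $t6=4
after li $t3, 33: $t3=33
after li $t4, 29: $t4=29
after li $t2, 19: $t2=19
after sub $t6, $t6, 5: $t6=4-5=-1
after lw $t3, (52): $t3=M[52]=47
after neg $t2: $t2=-(19)=-19
after xor $t2, $t6, 1: $t2=(-1)^1=-2
after xor $t4, $t2, $t6: $t4=(-2)^(-1)=1
after mul $t2, $t3, 4: $t2=47*4=188
after mul $t3, $t4, 11: $t3=1*11=11
after add $t3, $t2, 6: $t3=188+6=194
sw $t6, (40) → M[40]=-1
halt.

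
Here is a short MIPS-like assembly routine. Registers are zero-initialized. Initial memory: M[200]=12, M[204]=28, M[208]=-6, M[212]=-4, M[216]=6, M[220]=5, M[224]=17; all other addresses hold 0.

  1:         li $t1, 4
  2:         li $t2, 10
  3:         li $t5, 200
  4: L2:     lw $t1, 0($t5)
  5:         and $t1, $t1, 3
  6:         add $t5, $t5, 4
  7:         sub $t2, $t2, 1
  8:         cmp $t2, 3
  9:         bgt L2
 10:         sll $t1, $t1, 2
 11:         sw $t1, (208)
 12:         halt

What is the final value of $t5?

li $t1, 4 → $t1=4
li $t2, 10 → $t2=10
li $t5, 200 → $t5=200
lw $t1, 0($t5) → $t1=M[200]=12
and $t1, $t1, 3 → $t1=12&3=0
add $t5, $t5, 4 → $t5=200+4=204
sub $t2, $t2, 1 → $t2=10-1=9
cmp $t2, 3  (cmp 9,3)
bgt L2: taken
lw $t1, 0($t5) → $t1=M[204]=28
and $t1, $t1, 3 → $t1=28&3=0
add $t5, $t5, 4 → $t5=204+4=208
sub $t2, $t2, 1 → $t2=9-1=8
cmp $t2, 3  (cmp 8,3)
bgt L2: taken
lw $t1, 0($t5) → $t1=M[208]=-6
and $t1, $t1, 3 → $t1=(-6)&3=2
add $t5, $t5, 4 → $t5=208+4=212
sub $t2, $t2, 1 → $t2=8-1=7
cmp $t2, 3  (cmp 7,3)
bgt L2: taken
lw $t1, 0($t5) → $t1=M[212]=-4
and $t1, $t1, 3 → $t1=(-4)&3=0
add $t5, $t5, 4 → $t5=212+4=216
sub $t2, $t2, 1 → $t2=7-1=6
cmp $t2, 3  (cmp 6,3)
bgt L2: taken
lw $t1, 0($t5) → $t1=M[216]=6
and $t1, $t1, 3 → $t1=6&3=2
add $t5, $t5, 4 → $t5=216+4=220
sub $t2, $t2, 1 → $t2=6-1=5
cmp $t2, 3  (cmp 5,3)
bgt L2: taken
lw $t1, 0($t5) → $t1=M[220]=5
and $t1, $t1, 3 → $t1=5&3=1
add $t5, $t5, 4 → $t5=220+4=224
sub $t2, $t2, 1 → $t2=5-1=4
cmp $t2, 3  (cmp 4,3)
bgt L2: taken
lw $t1, 0($t5) → $t1=M[224]=17
and $t1, $t1, 3 → $t1=17&3=1
add $t5, $t5, 4 → $t5=224+4=228
sub $t2, $t2, 1 → $t2=4-1=3
cmp $t2, 3  (cmp 3,3)
bgt L2: not taken
sll $t1, $t1, 2 → $t1=1<<2=4
sw $t1, (208) → M[208]=4
halt.

228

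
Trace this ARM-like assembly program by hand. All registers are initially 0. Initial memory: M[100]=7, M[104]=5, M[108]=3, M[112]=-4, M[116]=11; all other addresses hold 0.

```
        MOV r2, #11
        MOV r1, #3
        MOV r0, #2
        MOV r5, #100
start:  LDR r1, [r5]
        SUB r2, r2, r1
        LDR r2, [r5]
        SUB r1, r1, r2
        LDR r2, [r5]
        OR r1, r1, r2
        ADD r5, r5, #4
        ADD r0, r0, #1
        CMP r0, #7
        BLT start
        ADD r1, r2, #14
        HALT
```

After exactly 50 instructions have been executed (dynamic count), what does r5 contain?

116

r2=11
r1=3
r0=2
r5=100
r1=M[100]=7
r2=11-7=4
r2=M[100]=7
r1=7-7=0
r2=M[100]=7
r1=0|7=7
r5=100+4=104
r0=2+1=3
CMP r0, #7  (cmp 3,7)
BLT start: taken
r1=M[104]=5
r2=7-5=2
r2=M[104]=5
r1=5-5=0
r2=M[104]=5
r1=0|5=5
r5=104+4=108
r0=3+1=4
CMP r0, #7  (cmp 4,7)
BLT start: taken
r1=M[108]=3
r2=5-3=2
r2=M[108]=3
r1=3-3=0
r2=M[108]=3
r1=0|3=3
r5=108+4=112
r0=4+1=5
CMP r0, #7  (cmp 5,7)
BLT start: taken
r1=M[112]=-4
r2=3-(-4)=7
r2=M[112]=-4
r1=(-4)-(-4)=0
r2=M[112]=-4
r1=0|(-4)=-4
r5=112+4=116
r0=5+1=6
CMP r0, #7  (cmp 6,7)
BLT start: taken
r1=M[116]=11
r2=(-4)-11=-15
r2=M[116]=11
r1=11-11=0
r2=M[116]=11
r1=0|11=11
After step 50: r5 = 116.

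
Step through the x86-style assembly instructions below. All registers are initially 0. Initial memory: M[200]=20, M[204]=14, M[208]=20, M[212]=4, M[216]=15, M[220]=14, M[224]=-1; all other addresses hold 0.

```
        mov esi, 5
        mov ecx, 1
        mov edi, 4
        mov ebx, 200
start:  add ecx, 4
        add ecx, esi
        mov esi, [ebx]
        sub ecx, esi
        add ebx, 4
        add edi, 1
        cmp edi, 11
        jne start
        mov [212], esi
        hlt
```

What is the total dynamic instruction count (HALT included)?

62

mov esi, 5 → esi=5
mov ecx, 1 → ecx=1
mov edi, 4 → edi=4
mov ebx, 200 → ebx=200
add ecx, 4 → ecx=1+4=5
add ecx, esi → ecx=5+5=10
mov esi, [ebx] → esi=M[200]=20
sub ecx, esi → ecx=10-20=-10
add ebx, 4 → ebx=200+4=204
add edi, 1 → edi=4+1=5
cmp edi, 11  (cmp 5,11)
jne start: taken
add ecx, 4 → ecx=(-10)+4=-6
add ecx, esi → ecx=(-6)+20=14
mov esi, [ebx] → esi=M[204]=14
sub ecx, esi → ecx=14-14=0
add ebx, 4 → ebx=204+4=208
add edi, 1 → edi=5+1=6
cmp edi, 11  (cmp 6,11)
jne start: taken
add ecx, 4 → ecx=0+4=4
add ecx, esi → ecx=4+14=18
mov esi, [ebx] → esi=M[208]=20
sub ecx, esi → ecx=18-20=-2
add ebx, 4 → ebx=208+4=212
add edi, 1 → edi=6+1=7
cmp edi, 11  (cmp 7,11)
jne start: taken
add ecx, 4 → ecx=(-2)+4=2
add ecx, esi → ecx=2+20=22
mov esi, [ebx] → esi=M[212]=4
sub ecx, esi → ecx=22-4=18
add ebx, 4 → ebx=212+4=216
add edi, 1 → edi=7+1=8
cmp edi, 11  (cmp 8,11)
jne start: taken
add ecx, 4 → ecx=18+4=22
add ecx, esi → ecx=22+4=26
mov esi, [ebx] → esi=M[216]=15
sub ecx, esi → ecx=26-15=11
add ebx, 4 → ebx=216+4=220
add edi, 1 → edi=8+1=9
cmp edi, 11  (cmp 9,11)
jne start: taken
add ecx, 4 → ecx=11+4=15
add ecx, esi → ecx=15+15=30
mov esi, [ebx] → esi=M[220]=14
sub ecx, esi → ecx=30-14=16
add ebx, 4 → ebx=220+4=224
add edi, 1 → edi=9+1=10
cmp edi, 11  (cmp 10,11)
jne start: taken
add ecx, 4 → ecx=16+4=20
add ecx, esi → ecx=20+14=34
mov esi, [ebx] → esi=M[224]=-1
sub ecx, esi → ecx=34-(-1)=35
add ebx, 4 → ebx=224+4=228
add edi, 1 → edi=10+1=11
cmp edi, 11  (cmp 11,11)
jne start: not taken
mov [212], esi → M[212]=-1
halt.
Total executed instructions: 62.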